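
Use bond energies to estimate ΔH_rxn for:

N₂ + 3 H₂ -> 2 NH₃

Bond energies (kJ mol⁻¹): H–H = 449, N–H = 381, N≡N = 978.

Bonds broken (reactants):
  H–H: 3 × 449 = 1347
  N≡N: 1 × 978 = 978
  Σ(broken) = 2325 kJ
Bonds formed (products):
  N–H: 6 × 381 = 2286
  Σ(formed) = 2286 kJ
ΔH = Σ(broken) − Σ(formed) = 2325 − 2286 = +39 kJ

ΔH ≈ +39 kJ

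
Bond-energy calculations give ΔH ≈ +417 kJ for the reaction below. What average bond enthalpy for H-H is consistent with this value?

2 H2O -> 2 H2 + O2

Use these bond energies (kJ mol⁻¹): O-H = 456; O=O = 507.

Let D be the H-H bond energy.
Σ(broken) = 4×456 = 1824
Σ(formed) = 2×D + 1×507 = 507 + 2D
ΔH = Σ(broken) − Σ(formed) = (1824) − (507 + 2D) = +1317 − 2D
Setting this equal to +417 kJ gives 2D = 900, so D = 450 kJ/mol.

D(H-H) ≈ 450 kJ/mol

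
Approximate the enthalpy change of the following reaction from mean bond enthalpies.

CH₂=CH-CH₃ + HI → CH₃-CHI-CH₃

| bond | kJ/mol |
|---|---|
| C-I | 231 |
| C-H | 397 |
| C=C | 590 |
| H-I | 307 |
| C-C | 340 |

ΔH ≈ −71 kJ

Bonds broken (reactants):
  C-C: 1 × 340 = 340
  C-H: 6 × 397 = 2382
  C=C: 1 × 590 = 590
  H-I: 1 × 307 = 307
  Σ(broken) = 3619 kJ
Bonds formed (products):
  C-C: 2 × 340 = 680
  C-H: 7 × 397 = 2779
  C-I: 1 × 231 = 231
  Σ(formed) = 3690 kJ
ΔH = Σ(broken) − Σ(formed) = 3619 − 3690 = −71 kJ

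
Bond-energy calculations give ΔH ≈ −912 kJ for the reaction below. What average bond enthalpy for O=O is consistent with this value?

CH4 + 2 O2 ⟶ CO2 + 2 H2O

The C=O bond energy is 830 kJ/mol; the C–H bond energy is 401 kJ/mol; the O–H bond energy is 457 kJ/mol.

Let D be the O=O bond energy.
Σ(broken) = 4×401 + 2×D = 1604 + 2D
Σ(formed) = 2×830 + 4×457 = 3488
ΔH = Σ(broken) − Σ(formed) = (1604 + 2D) − (3488) = −1884 + 2D
Setting this equal to −912 kJ gives 2D = 972, so D = 486 kJ/mol.

D(O=O) ≈ 486 kJ/mol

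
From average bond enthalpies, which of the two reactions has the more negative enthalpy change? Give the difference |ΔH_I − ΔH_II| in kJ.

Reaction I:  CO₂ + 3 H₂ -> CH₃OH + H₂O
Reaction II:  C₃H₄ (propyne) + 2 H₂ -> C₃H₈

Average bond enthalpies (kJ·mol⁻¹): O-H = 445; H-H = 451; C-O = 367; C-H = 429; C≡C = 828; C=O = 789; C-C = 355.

Reaction II, by 283 kJ

Reaction I:
  Bonds broken (reactants):
    C=O: 2 × 789 = 1578
    H-H: 3 × 451 = 1353
    Σ(broken) = 2931 kJ
  Bonds formed (products):
    C-H: 3 × 429 = 1287
    C-O: 1 × 367 = 367
    O-H: 3 × 445 = 1335
    Σ(formed) = 2989 kJ
  ΔH_I = 2931 − 2989 = −58 kJ
Reaction II:
  Bonds broken (reactants):
    C≡C: 1 × 828 = 828
    C-C: 1 × 355 = 355
    C-H: 4 × 429 = 1716
    H-H: 2 × 451 = 902
    Σ(broken) = 3801 kJ
  Bonds formed (products):
    C-C: 2 × 355 = 710
    C-H: 8 × 429 = 3432
    Σ(formed) = 4142 kJ
  ΔH_II = 3801 − 4142 = −341 kJ
ΔH_I − ΔH_II = +283 kJ, so reaction II has the more negative ΔH; |ΔH_I − ΔH_II| = 283 kJ.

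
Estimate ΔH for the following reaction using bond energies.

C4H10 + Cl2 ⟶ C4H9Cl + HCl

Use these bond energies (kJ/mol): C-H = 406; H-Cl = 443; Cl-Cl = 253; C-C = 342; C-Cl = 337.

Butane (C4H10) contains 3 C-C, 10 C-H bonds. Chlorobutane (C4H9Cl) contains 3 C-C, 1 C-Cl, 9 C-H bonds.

ΔH ≈ −121 kJ

Bonds broken (reactants):
  C-C: 3 × 342 = 1026
  C-H: 10 × 406 = 4060
  Cl-Cl: 1 × 253 = 253
  Σ(broken) = 5339 kJ
Bonds formed (products):
  C-C: 3 × 342 = 1026
  C-Cl: 1 × 337 = 337
  C-H: 9 × 406 = 3654
  H-Cl: 1 × 443 = 443
  Σ(formed) = 5460 kJ
ΔH = Σ(broken) − Σ(formed) = 5339 − 5460 = −121 kJ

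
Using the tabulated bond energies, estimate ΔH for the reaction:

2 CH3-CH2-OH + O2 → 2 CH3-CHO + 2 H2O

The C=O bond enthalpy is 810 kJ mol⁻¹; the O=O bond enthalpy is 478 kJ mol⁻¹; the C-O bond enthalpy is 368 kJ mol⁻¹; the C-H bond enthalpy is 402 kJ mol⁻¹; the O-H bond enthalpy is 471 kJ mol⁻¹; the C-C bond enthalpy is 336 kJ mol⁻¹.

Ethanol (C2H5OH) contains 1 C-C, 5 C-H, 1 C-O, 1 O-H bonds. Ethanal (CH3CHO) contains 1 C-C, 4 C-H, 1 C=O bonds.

ΔH ≈ −544 kJ

Bonds broken (reactants):
  C-C: 2 × 336 = 672
  C-H: 10 × 402 = 4020
  C-O: 2 × 368 = 736
  O-H: 2 × 471 = 942
  O=O: 1 × 478 = 478
  Σ(broken) = 6848 kJ
Bonds formed (products):
  C-C: 2 × 336 = 672
  C-H: 8 × 402 = 3216
  C=O: 2 × 810 = 1620
  O-H: 4 × 471 = 1884
  Σ(formed) = 7392 kJ
ΔH = Σ(broken) − Σ(formed) = 6848 − 7392 = −544 kJ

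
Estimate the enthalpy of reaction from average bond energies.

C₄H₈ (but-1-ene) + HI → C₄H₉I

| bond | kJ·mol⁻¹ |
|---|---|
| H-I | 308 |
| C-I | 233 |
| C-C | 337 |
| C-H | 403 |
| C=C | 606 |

ΔH ≈ −59 kJ

Bonds broken (reactants):
  C-C: 2 × 337 = 674
  C-H: 8 × 403 = 3224
  C=C: 1 × 606 = 606
  H-I: 1 × 308 = 308
  Σ(broken) = 4812 kJ
Bonds formed (products):
  C-C: 3 × 337 = 1011
  C-H: 9 × 403 = 3627
  C-I: 1 × 233 = 233
  Σ(formed) = 4871 kJ
ΔH = Σ(broken) − Σ(formed) = 4812 − 4871 = −59 kJ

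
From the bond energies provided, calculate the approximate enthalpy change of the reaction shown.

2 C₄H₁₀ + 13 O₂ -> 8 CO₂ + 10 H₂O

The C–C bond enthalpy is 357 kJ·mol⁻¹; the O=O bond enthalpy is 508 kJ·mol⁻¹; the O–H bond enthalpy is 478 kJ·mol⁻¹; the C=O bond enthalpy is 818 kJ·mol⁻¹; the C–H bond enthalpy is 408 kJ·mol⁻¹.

ΔH ≈ −5742 kJ

Bonds broken (reactants):
  C–C: 6 × 357 = 2142
  C–H: 20 × 408 = 8160
  O=O: 13 × 508 = 6604
  Σ(broken) = 16906 kJ
Bonds formed (products):
  C=O: 16 × 818 = 13088
  O–H: 20 × 478 = 9560
  Σ(formed) = 22648 kJ
ΔH = Σ(broken) − Σ(formed) = 16906 − 22648 = −5742 kJ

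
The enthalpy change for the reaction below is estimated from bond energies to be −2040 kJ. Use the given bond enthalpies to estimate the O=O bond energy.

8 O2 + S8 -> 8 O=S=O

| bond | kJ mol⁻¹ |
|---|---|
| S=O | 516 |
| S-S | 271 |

Let D be the O=O bond energy.
Σ(broken) = 8×D + 8×271 = 2168 + 8D
Σ(formed) = 16×516 = 8256
ΔH = Σ(broken) − Σ(formed) = (2168 + 8D) − (8256) = −6088 + 8D
Setting this equal to −2040 kJ gives 8D = 4048, so D = 506 kJ/mol.

D(O=O) ≈ 506 kJ/mol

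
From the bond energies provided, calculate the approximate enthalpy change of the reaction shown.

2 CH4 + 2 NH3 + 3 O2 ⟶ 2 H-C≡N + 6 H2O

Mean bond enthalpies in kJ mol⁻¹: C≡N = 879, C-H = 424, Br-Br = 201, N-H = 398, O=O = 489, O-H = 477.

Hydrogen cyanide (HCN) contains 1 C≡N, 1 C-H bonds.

Bonds broken (reactants):
  C-H: 8 × 424 = 3392
  N-H: 6 × 398 = 2388
  O=O: 3 × 489 = 1467
  Σ(broken) = 7247 kJ
Bonds formed (products):
  C≡N: 2 × 879 = 1758
  C-H: 2 × 424 = 848
  O-H: 12 × 477 = 5724
  Σ(formed) = 8330 kJ
ΔH = Σ(broken) − Σ(formed) = 7247 − 8330 = −1083 kJ

ΔH ≈ −1083 kJ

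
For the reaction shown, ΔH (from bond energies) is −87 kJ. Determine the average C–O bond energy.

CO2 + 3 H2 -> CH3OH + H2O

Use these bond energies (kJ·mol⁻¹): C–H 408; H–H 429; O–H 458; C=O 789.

Let D be the C–O bond energy.
Σ(broken) = 2×789 + 3×429 = 2865
Σ(formed) = 3×408 + 1×D + 3×458 = 2598 + D
ΔH = Σ(broken) − Σ(formed) = (2865) − (2598 + D) = +267 − D
Setting this equal to −87 kJ gives D = 354 kJ/mol.

D(C–O) ≈ 354 kJ/mol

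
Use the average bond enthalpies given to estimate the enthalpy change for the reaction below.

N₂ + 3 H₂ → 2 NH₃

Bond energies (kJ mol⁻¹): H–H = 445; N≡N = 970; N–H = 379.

ΔH ≈ +31 kJ

Bonds broken (reactants):
  H–H: 3 × 445 = 1335
  N≡N: 1 × 970 = 970
  Σ(broken) = 2305 kJ
Bonds formed (products):
  N–H: 6 × 379 = 2274
  Σ(formed) = 2274 kJ
ΔH = Σ(broken) − Σ(formed) = 2305 − 2274 = +31 kJ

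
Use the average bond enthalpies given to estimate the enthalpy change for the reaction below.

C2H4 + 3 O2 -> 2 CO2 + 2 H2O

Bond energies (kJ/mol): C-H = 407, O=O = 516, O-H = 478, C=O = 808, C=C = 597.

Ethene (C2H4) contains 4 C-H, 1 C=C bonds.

ΔH ≈ −1371 kJ

Bonds broken (reactants):
  C-H: 4 × 407 = 1628
  C=C: 1 × 597 = 597
  O=O: 3 × 516 = 1548
  Σ(broken) = 3773 kJ
Bonds formed (products):
  C=O: 4 × 808 = 3232
  O-H: 4 × 478 = 1912
  Σ(formed) = 5144 kJ
ΔH = Σ(broken) − Σ(formed) = 3773 − 5144 = −1371 kJ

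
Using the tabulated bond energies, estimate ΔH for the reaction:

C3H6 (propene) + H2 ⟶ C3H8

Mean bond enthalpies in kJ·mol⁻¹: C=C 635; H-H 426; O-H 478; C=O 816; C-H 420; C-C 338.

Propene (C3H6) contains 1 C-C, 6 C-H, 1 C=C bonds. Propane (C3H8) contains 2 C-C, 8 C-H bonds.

Bonds broken (reactants):
  C-C: 1 × 338 = 338
  C-H: 6 × 420 = 2520
  C=C: 1 × 635 = 635
  H-H: 1 × 426 = 426
  Σ(broken) = 3919 kJ
Bonds formed (products):
  C-C: 2 × 338 = 676
  C-H: 8 × 420 = 3360
  Σ(formed) = 4036 kJ
ΔH = Σ(broken) − Σ(formed) = 3919 − 4036 = −117 kJ

ΔH ≈ −117 kJ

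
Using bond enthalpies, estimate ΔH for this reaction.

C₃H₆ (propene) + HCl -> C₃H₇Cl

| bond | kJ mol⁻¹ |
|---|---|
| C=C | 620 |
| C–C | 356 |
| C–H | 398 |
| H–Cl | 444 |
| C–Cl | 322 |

ΔH ≈ −12 kJ

Bonds broken (reactants):
  C–C: 1 × 356 = 356
  C–H: 6 × 398 = 2388
  C=C: 1 × 620 = 620
  H–Cl: 1 × 444 = 444
  Σ(broken) = 3808 kJ
Bonds formed (products):
  C–C: 2 × 356 = 712
  C–Cl: 1 × 322 = 322
  C–H: 7 × 398 = 2786
  Σ(formed) = 3820 kJ
ΔH = Σ(broken) − Σ(formed) = 3808 − 3820 = −12 kJ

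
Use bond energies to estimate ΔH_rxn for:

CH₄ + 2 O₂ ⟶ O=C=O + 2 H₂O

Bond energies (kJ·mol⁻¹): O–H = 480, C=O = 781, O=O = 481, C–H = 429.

ΔH ≈ −804 kJ

Bonds broken (reactants):
  C–H: 4 × 429 = 1716
  O=O: 2 × 481 = 962
  Σ(broken) = 2678 kJ
Bonds formed (products):
  C=O: 2 × 781 = 1562
  O–H: 4 × 480 = 1920
  Σ(formed) = 3482 kJ
ΔH = Σ(broken) − Σ(formed) = 2678 − 3482 = −804 kJ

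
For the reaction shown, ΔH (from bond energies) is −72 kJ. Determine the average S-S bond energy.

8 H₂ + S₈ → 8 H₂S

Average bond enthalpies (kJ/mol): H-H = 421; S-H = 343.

Let D be the S-S bond energy.
Σ(broken) = 8×421 + 8×D = 3368 + 8D
Σ(formed) = 16×343 = 5488
ΔH = Σ(broken) − Σ(formed) = (3368 + 8D) − (5488) = −2120 + 8D
Setting this equal to −72 kJ gives 8D = 2048, so D = 256 kJ/mol.

D(S-S) ≈ 256 kJ/mol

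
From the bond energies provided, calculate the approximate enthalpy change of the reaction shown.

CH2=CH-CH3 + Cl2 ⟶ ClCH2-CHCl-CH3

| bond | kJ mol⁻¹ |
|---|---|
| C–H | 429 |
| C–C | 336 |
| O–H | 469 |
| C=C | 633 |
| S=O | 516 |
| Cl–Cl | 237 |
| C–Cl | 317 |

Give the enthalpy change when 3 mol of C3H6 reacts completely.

Bonds broken (reactants):
  C–C: 1 × 336 = 336
  C–H: 6 × 429 = 2574
  C=C: 1 × 633 = 633
  Cl–Cl: 1 × 237 = 237
  Σ(broken) = 3780 kJ
Bonds formed (products):
  C–C: 2 × 336 = 672
  C–Cl: 2 × 317 = 634
  C–H: 6 × 429 = 2574
  Σ(formed) = 3880 kJ
ΔH = Σ(broken) − Σ(formed) = 3780 − 3880 = −100 kJ
For 3× the reaction as written: 3 × (−100) = −300 kJ

ΔH = −300 kJ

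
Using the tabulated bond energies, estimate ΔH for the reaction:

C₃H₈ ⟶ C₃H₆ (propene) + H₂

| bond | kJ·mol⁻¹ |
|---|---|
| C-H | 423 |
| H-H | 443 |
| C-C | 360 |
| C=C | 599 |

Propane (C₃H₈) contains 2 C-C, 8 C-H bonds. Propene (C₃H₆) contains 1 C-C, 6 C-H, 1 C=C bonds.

ΔH ≈ +164 kJ

Bonds broken (reactants):
  C-C: 2 × 360 = 720
  C-H: 8 × 423 = 3384
  Σ(broken) = 4104 kJ
Bonds formed (products):
  C-C: 1 × 360 = 360
  C-H: 6 × 423 = 2538
  C=C: 1 × 599 = 599
  H-H: 1 × 443 = 443
  Σ(formed) = 3940 kJ
ΔH = Σ(broken) − Σ(formed) = 4104 − 3940 = +164 kJ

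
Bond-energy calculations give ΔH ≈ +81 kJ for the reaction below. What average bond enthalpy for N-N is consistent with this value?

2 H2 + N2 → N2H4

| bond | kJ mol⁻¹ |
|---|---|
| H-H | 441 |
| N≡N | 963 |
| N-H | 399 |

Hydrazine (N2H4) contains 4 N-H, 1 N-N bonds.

Let D be the N-N bond energy.
Σ(broken) = 2×441 + 1×963 = 1845
Σ(formed) = 4×399 + 1×D = 1596 + D
ΔH = Σ(broken) − Σ(formed) = (1845) − (1596 + D) = +249 − D
Setting this equal to +81 kJ gives D = 168 kJ/mol.

D(N-N) ≈ 168 kJ/mol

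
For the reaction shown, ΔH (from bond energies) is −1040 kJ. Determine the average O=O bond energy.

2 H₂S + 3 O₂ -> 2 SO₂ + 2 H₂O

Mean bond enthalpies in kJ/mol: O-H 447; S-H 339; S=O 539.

D(O=O) ≈ 516 kJ/mol

Let D be the O=O bond energy.
Σ(broken) = 3×D + 4×339 = 1356 + 3D
Σ(formed) = 4×447 + 4×539 = 3944
ΔH = Σ(broken) − Σ(formed) = (1356 + 3D) − (3944) = −2588 + 3D
Setting this equal to −1040 kJ gives 3D = 1548, so D = 516 kJ/mol.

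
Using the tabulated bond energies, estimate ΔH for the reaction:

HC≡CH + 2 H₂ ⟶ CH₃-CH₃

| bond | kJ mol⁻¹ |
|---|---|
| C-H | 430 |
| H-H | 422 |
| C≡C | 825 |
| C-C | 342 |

ΔH ≈ −393 kJ

Bonds broken (reactants):
  C≡C: 1 × 825 = 825
  C-H: 2 × 430 = 860
  H-H: 2 × 422 = 844
  Σ(broken) = 2529 kJ
Bonds formed (products):
  C-C: 1 × 342 = 342
  C-H: 6 × 430 = 2580
  Σ(formed) = 2922 kJ
ΔH = Σ(broken) − Σ(formed) = 2529 − 2922 = −393 kJ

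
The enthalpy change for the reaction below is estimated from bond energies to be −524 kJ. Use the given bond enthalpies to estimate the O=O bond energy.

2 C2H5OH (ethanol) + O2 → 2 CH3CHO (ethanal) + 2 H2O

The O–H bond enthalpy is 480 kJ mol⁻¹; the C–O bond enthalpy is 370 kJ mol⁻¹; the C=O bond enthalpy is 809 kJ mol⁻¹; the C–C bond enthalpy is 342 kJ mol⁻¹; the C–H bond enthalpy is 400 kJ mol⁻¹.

Let D be the O=O bond energy.
Σ(broken) = 2×342 + 10×400 + 2×370 + 2×480 + 1×D = 6384 + D
Σ(formed) = 2×342 + 8×400 + 2×809 + 4×480 = 7422
ΔH = Σ(broken) − Σ(formed) = (6384 + D) − (7422) = −1038 + D
Setting this equal to −524 kJ gives D = 514 kJ/mol.

D(O=O) ≈ 514 kJ/mol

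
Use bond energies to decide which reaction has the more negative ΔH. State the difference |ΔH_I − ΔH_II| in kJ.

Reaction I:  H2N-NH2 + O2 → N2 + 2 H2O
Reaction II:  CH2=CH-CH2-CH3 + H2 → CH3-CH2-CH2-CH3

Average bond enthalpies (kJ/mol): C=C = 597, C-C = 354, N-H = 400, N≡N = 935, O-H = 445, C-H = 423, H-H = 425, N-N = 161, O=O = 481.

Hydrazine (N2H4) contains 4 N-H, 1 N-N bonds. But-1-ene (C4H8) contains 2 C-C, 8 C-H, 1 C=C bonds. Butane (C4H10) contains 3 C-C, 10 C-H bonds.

Reaction I, by 295 kJ

Reaction I:
  Bonds broken (reactants):
    N-H: 4 × 400 = 1600
    N-N: 1 × 161 = 161
    O=O: 1 × 481 = 481
    Σ(broken) = 2242 kJ
  Bonds formed (products):
    N≡N: 1 × 935 = 935
    O-H: 4 × 445 = 1780
    Σ(formed) = 2715 kJ
  ΔH_I = 2242 − 2715 = −473 kJ
Reaction II:
  Bonds broken (reactants):
    C-C: 2 × 354 = 708
    C-H: 8 × 423 = 3384
    C=C: 1 × 597 = 597
    H-H: 1 × 425 = 425
    Σ(broken) = 5114 kJ
  Bonds formed (products):
    C-C: 3 × 354 = 1062
    C-H: 10 × 423 = 4230
    Σ(formed) = 5292 kJ
  ΔH_II = 5114 − 5292 = −178 kJ
ΔH_I − ΔH_II = −295 kJ, so reaction I has the more negative ΔH; |ΔH_I − ΔH_II| = 295 kJ.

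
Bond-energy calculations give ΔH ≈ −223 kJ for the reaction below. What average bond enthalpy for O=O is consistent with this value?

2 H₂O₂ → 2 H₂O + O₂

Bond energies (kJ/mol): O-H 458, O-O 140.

D(O=O) ≈ 503 kJ/mol

Let D be the O=O bond energy.
Σ(broken) = 4×458 + 2×140 = 2112
Σ(formed) = 4×458 + 1×D = 1832 + D
ΔH = Σ(broken) − Σ(formed) = (2112) − (1832 + D) = +280 − D
Setting this equal to −223 kJ gives D = 503 kJ/mol.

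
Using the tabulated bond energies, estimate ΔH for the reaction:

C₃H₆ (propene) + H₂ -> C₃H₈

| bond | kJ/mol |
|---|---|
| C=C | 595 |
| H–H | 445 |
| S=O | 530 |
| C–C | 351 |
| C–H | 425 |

Bonds broken (reactants):
  C–C: 1 × 351 = 351
  C–H: 6 × 425 = 2550
  C=C: 1 × 595 = 595
  H–H: 1 × 445 = 445
  Σ(broken) = 3941 kJ
Bonds formed (products):
  C–C: 2 × 351 = 702
  C–H: 8 × 425 = 3400
  Σ(formed) = 4102 kJ
ΔH = Σ(broken) − Σ(formed) = 3941 − 4102 = −161 kJ

ΔH ≈ −161 kJ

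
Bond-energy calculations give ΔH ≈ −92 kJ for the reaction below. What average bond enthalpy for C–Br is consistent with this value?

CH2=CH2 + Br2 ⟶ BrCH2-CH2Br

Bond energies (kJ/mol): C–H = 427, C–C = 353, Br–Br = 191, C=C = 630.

Let D be the C–Br bond energy.
Σ(broken) = 1×191 + 4×427 + 1×630 = 2529
Σ(formed) = 2×D + 1×353 + 4×427 = 2061 + 2D
ΔH = Σ(broken) − Σ(formed) = (2529) − (2061 + 2D) = +468 − 2D
Setting this equal to −92 kJ gives 2D = 560, so D = 280 kJ/mol.

D(C–Br) ≈ 280 kJ/mol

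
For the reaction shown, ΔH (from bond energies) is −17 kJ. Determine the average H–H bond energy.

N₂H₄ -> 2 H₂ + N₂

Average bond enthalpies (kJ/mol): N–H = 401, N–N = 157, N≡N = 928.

D(H–H) ≈ 425 kJ/mol

Let D be the H–H bond energy.
Σ(broken) = 4×401 + 1×157 = 1761
Σ(formed) = 2×D + 1×928 = 928 + 2D
ΔH = Σ(broken) − Σ(formed) = (1761) − (928 + 2D) = +833 − 2D
Setting this equal to −17 kJ gives 2D = 850, so D = 425 kJ/mol.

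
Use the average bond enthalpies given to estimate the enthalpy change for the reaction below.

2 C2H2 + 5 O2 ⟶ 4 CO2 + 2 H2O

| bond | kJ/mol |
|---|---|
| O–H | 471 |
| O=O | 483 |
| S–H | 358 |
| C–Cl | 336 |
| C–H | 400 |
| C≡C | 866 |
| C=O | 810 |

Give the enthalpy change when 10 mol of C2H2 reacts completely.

Bonds broken (reactants):
  C≡C: 2 × 866 = 1732
  C–H: 4 × 400 = 1600
  O=O: 5 × 483 = 2415
  Σ(broken) = 5747 kJ
Bonds formed (products):
  C=O: 8 × 810 = 6480
  O–H: 4 × 471 = 1884
  Σ(formed) = 8364 kJ
ΔH = Σ(broken) − Σ(formed) = 5747 − 8364 = −2617 kJ
For 5× the reaction as written: 5 × (−2617) = −13085 kJ

ΔH = −13085 kJ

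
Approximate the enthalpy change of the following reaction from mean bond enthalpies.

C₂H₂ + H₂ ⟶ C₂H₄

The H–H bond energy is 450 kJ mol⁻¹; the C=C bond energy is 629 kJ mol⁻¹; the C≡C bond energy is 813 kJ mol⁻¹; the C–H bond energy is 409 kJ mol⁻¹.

Bonds broken (reactants):
  C≡C: 1 × 813 = 813
  C–H: 2 × 409 = 818
  H–H: 1 × 450 = 450
  Σ(broken) = 2081 kJ
Bonds formed (products):
  C–H: 4 × 409 = 1636
  C=C: 1 × 629 = 629
  Σ(formed) = 2265 kJ
ΔH = Σ(broken) − Σ(formed) = 2081 − 2265 = −184 kJ

ΔH ≈ −184 kJ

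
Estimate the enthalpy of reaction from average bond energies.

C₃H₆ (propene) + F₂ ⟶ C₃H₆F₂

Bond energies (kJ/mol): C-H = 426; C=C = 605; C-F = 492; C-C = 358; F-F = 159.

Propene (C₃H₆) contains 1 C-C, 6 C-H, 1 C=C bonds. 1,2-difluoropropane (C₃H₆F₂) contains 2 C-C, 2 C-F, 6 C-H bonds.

ΔH ≈ −578 kJ

Bonds broken (reactants):
  C-C: 1 × 358 = 358
  C-H: 6 × 426 = 2556
  C=C: 1 × 605 = 605
  F-F: 1 × 159 = 159
  Σ(broken) = 3678 kJ
Bonds formed (products):
  C-C: 2 × 358 = 716
  C-F: 2 × 492 = 984
  C-H: 6 × 426 = 2556
  Σ(formed) = 4256 kJ
ΔH = Σ(broken) − Σ(formed) = 3678 − 4256 = −578 kJ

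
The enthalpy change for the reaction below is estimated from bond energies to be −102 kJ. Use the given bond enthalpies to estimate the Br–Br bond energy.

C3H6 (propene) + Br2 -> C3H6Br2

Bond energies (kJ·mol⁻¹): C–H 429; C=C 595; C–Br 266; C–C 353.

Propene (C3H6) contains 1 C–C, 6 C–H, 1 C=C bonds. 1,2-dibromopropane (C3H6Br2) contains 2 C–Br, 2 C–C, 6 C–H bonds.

Let D be the Br–Br bond energy.
Σ(broken) = 1×D + 1×353 + 6×429 + 1×595 = 3522 + D
Σ(formed) = 2×266 + 2×353 + 6×429 = 3812
ΔH = Σ(broken) − Σ(formed) = (3522 + D) − (3812) = −290 + D
Setting this equal to −102 kJ gives D = 188 kJ/mol.

D(Br–Br) ≈ 188 kJ/mol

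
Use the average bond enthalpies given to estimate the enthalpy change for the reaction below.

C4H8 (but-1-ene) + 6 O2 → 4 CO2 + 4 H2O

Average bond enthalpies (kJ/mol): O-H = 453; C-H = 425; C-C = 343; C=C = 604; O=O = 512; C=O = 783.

ΔH ≈ −2126 kJ

Bonds broken (reactants):
  C-C: 2 × 343 = 686
  C-H: 8 × 425 = 3400
  C=C: 1 × 604 = 604
  O=O: 6 × 512 = 3072
  Σ(broken) = 7762 kJ
Bonds formed (products):
  C=O: 8 × 783 = 6264
  O-H: 8 × 453 = 3624
  Σ(formed) = 9888 kJ
ΔH = Σ(broken) − Σ(formed) = 7762 − 9888 = −2126 kJ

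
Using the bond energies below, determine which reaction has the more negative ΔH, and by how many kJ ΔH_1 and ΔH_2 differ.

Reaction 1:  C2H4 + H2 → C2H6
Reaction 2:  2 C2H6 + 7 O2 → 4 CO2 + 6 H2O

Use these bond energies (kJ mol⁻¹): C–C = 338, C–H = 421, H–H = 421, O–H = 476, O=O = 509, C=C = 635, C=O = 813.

Reaction 1:
  Bonds broken (reactants):
    C–H: 4 × 421 = 1684
    C=C: 1 × 635 = 635
    H–H: 1 × 421 = 421
    Σ(broken) = 2740 kJ
  Bonds formed (products):
    C–C: 1 × 338 = 338
    C–H: 6 × 421 = 2526
    Σ(formed) = 2864 kJ
  ΔH_1 = 2740 − 2864 = −124 kJ
Reaction 2:
  Bonds broken (reactants):
    C–C: 2 × 338 = 676
    C–H: 12 × 421 = 5052
    O=O: 7 × 509 = 3563
    Σ(broken) = 9291 kJ
  Bonds formed (products):
    C=O: 8 × 813 = 6504
    O–H: 12 × 476 = 5712
    Σ(formed) = 12216 kJ
  ΔH_2 = 9291 − 12216 = −2925 kJ
ΔH_1 − ΔH_2 = +2801 kJ, so reaction 2 has the more negative ΔH; |ΔH_1 − ΔH_2| = 2801 kJ.

Reaction 2, by 2801 kJ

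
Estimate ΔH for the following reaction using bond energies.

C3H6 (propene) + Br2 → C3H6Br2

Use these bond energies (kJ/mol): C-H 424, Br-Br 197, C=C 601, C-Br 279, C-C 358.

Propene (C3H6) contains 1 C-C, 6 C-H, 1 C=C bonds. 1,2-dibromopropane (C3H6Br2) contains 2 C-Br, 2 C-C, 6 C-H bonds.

Bonds broken (reactants):
  Br-Br: 1 × 197 = 197
  C-C: 1 × 358 = 358
  C-H: 6 × 424 = 2544
  C=C: 1 × 601 = 601
  Σ(broken) = 3700 kJ
Bonds formed (products):
  C-Br: 2 × 279 = 558
  C-C: 2 × 358 = 716
  C-H: 6 × 424 = 2544
  Σ(formed) = 3818 kJ
ΔH = Σ(broken) − Σ(formed) = 3700 − 3818 = −118 kJ

ΔH ≈ −118 kJ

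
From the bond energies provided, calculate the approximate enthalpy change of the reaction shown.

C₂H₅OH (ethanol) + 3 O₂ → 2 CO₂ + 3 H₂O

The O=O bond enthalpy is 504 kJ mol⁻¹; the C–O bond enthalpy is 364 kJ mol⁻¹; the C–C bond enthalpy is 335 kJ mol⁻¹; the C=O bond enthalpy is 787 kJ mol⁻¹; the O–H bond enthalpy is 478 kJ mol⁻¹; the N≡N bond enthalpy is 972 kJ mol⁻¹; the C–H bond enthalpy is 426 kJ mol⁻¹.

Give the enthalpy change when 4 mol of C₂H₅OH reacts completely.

Bonds broken (reactants):
  C–C: 1 × 335 = 335
  C–H: 5 × 426 = 2130
  C–O: 1 × 364 = 364
  O–H: 1 × 478 = 478
  O=O: 3 × 504 = 1512
  Σ(broken) = 4819 kJ
Bonds formed (products):
  C=O: 4 × 787 = 3148
  O–H: 6 × 478 = 2868
  Σ(formed) = 6016 kJ
ΔH = Σ(broken) − Σ(formed) = 4819 − 6016 = −1197 kJ
For 4× the reaction as written: 4 × (−1197) = −4788 kJ

ΔH = −4788 kJ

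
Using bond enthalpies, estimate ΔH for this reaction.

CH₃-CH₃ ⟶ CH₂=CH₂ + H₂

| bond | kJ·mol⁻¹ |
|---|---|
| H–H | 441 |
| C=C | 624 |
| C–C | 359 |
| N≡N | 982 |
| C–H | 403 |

ΔH ≈ +100 kJ

Bonds broken (reactants):
  C–C: 1 × 359 = 359
  C–H: 6 × 403 = 2418
  Σ(broken) = 2777 kJ
Bonds formed (products):
  C–H: 4 × 403 = 1612
  C=C: 1 × 624 = 624
  H–H: 1 × 441 = 441
  Σ(formed) = 2677 kJ
ΔH = Σ(broken) − Σ(formed) = 2777 − 2677 = +100 kJ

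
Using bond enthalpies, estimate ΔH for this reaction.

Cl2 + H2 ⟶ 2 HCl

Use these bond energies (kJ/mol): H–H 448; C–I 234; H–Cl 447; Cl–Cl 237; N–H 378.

ΔH ≈ −209 kJ

Bonds broken (reactants):
  Cl–Cl: 1 × 237 = 237
  H–H: 1 × 448 = 448
  Σ(broken) = 685 kJ
Bonds formed (products):
  H–Cl: 2 × 447 = 894
  Σ(formed) = 894 kJ
ΔH = Σ(broken) − Σ(formed) = 685 − 894 = −209 kJ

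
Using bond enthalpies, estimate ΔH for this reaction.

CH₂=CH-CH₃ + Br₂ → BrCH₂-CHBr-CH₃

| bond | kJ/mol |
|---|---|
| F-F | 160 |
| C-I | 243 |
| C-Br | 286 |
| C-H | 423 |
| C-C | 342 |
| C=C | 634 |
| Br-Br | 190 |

ΔH ≈ −90 kJ

Bonds broken (reactants):
  Br-Br: 1 × 190 = 190
  C-C: 1 × 342 = 342
  C-H: 6 × 423 = 2538
  C=C: 1 × 634 = 634
  Σ(broken) = 3704 kJ
Bonds formed (products):
  C-Br: 2 × 286 = 572
  C-C: 2 × 342 = 684
  C-H: 6 × 423 = 2538
  Σ(formed) = 3794 kJ
ΔH = Σ(broken) − Σ(formed) = 3704 − 3794 = −90 kJ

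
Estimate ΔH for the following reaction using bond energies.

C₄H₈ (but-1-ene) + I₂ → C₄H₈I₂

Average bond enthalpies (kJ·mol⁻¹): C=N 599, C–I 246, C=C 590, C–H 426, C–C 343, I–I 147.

ΔH ≈ −98 kJ

Bonds broken (reactants):
  C–C: 2 × 343 = 686
  C–H: 8 × 426 = 3408
  C=C: 1 × 590 = 590
  I–I: 1 × 147 = 147
  Σ(broken) = 4831 kJ
Bonds formed (products):
  C–C: 3 × 343 = 1029
  C–H: 8 × 426 = 3408
  C–I: 2 × 246 = 492
  Σ(formed) = 4929 kJ
ΔH = Σ(broken) − Σ(formed) = 4831 − 4929 = −98 kJ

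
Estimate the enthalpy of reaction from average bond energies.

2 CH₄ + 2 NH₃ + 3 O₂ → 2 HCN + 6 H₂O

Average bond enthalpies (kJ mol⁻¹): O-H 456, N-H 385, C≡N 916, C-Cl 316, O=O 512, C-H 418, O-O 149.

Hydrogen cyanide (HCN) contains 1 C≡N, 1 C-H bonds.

Bonds broken (reactants):
  C-H: 8 × 418 = 3344
  N-H: 6 × 385 = 2310
  O=O: 3 × 512 = 1536
  Σ(broken) = 7190 kJ
Bonds formed (products):
  C≡N: 2 × 916 = 1832
  C-H: 2 × 418 = 836
  O-H: 12 × 456 = 5472
  Σ(formed) = 8140 kJ
ΔH = Σ(broken) − Σ(formed) = 7190 − 8140 = −950 kJ

ΔH ≈ −950 kJ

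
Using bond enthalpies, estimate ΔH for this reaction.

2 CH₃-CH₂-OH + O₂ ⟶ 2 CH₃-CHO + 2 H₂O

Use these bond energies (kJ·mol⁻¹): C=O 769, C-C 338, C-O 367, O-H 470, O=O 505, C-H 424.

ΔH ≈ −391 kJ

Bonds broken (reactants):
  C-C: 2 × 338 = 676
  C-H: 10 × 424 = 4240
  C-O: 2 × 367 = 734
  O-H: 2 × 470 = 940
  O=O: 1 × 505 = 505
  Σ(broken) = 7095 kJ
Bonds formed (products):
  C-C: 2 × 338 = 676
  C-H: 8 × 424 = 3392
  C=O: 2 × 769 = 1538
  O-H: 4 × 470 = 1880
  Σ(formed) = 7486 kJ
ΔH = Σ(broken) − Σ(formed) = 7095 − 7486 = −391 kJ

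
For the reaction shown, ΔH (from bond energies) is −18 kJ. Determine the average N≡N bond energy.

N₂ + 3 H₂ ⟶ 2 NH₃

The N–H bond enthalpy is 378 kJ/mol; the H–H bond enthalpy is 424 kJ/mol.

Let D be the N≡N bond energy.
Σ(broken) = 3×424 + 1×D = 1272 + D
Σ(formed) = 6×378 = 2268
ΔH = Σ(broken) − Σ(formed) = (1272 + D) − (2268) = −996 + D
Setting this equal to −18 kJ gives D = 978 kJ/mol.

D(N≡N) ≈ 978 kJ/mol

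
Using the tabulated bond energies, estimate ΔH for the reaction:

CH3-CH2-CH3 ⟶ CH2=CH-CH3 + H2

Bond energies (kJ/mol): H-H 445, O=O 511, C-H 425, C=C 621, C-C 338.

ΔH ≈ +122 kJ

Bonds broken (reactants):
  C-C: 2 × 338 = 676
  C-H: 8 × 425 = 3400
  Σ(broken) = 4076 kJ
Bonds formed (products):
  C-C: 1 × 338 = 338
  C-H: 6 × 425 = 2550
  C=C: 1 × 621 = 621
  H-H: 1 × 445 = 445
  Σ(formed) = 3954 kJ
ΔH = Σ(broken) − Σ(formed) = 4076 − 3954 = +122 kJ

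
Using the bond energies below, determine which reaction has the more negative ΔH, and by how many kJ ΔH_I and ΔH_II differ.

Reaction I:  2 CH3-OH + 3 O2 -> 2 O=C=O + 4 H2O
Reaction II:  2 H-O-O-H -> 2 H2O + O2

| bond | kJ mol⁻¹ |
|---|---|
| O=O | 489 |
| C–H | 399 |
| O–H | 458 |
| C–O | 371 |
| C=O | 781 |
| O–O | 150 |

Reaction I, by 1080 kJ

Reaction I:
  Bonds broken (reactants):
    C–H: 6 × 399 = 2394
    C–O: 2 × 371 = 742
    O–H: 2 × 458 = 916
    O=O: 3 × 489 = 1467
    Σ(broken) = 5519 kJ
  Bonds formed (products):
    C=O: 4 × 781 = 3124
    O–H: 8 × 458 = 3664
    Σ(formed) = 6788 kJ
  ΔH_I = 5519 − 6788 = −1269 kJ
Reaction II:
  Bonds broken (reactants):
    O–H: 4 × 458 = 1832
    O–O: 2 × 150 = 300
    Σ(broken) = 2132 kJ
  Bonds formed (products):
    O–H: 4 × 458 = 1832
    O=O: 1 × 489 = 489
    Σ(formed) = 2321 kJ
  ΔH_II = 2132 − 2321 = −189 kJ
ΔH_I − ΔH_II = −1080 kJ, so reaction I has the more negative ΔH; |ΔH_I − ΔH_II| = 1080 kJ.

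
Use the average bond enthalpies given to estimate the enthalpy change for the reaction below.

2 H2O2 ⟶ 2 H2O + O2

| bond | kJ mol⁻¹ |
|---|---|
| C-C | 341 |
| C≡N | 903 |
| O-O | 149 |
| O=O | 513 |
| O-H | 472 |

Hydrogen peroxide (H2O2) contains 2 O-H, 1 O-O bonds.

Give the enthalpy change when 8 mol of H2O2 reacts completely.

ΔH = −860 kJ

Bonds broken (reactants):
  O-H: 4 × 472 = 1888
  O-O: 2 × 149 = 298
  Σ(broken) = 2186 kJ
Bonds formed (products):
  O-H: 4 × 472 = 1888
  O=O: 1 × 513 = 513
  Σ(formed) = 2401 kJ
ΔH = Σ(broken) − Σ(formed) = 2186 − 2401 = −215 kJ
For 4× the reaction as written: 4 × (−215) = −860 kJ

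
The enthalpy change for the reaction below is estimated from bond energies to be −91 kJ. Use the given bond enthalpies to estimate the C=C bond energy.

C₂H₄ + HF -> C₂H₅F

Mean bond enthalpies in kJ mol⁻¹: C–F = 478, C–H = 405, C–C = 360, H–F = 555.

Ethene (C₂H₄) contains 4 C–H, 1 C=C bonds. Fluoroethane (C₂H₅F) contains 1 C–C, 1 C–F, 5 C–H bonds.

Let D be the C=C bond energy.
Σ(broken) = 4×405 + 1×D + 1×555 = 2175 + D
Σ(formed) = 1×360 + 1×478 + 5×405 = 2863
ΔH = Σ(broken) − Σ(formed) = (2175 + D) − (2863) = −688 + D
Setting this equal to −91 kJ gives D = 597 kJ/mol.

D(C=C) ≈ 597 kJ/mol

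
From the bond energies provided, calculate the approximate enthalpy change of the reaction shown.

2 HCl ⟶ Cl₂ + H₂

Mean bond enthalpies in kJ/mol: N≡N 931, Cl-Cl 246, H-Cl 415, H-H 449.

Bonds broken (reactants):
  H-Cl: 2 × 415 = 830
  Σ(broken) = 830 kJ
Bonds formed (products):
  Cl-Cl: 1 × 246 = 246
  H-H: 1 × 449 = 449
  Σ(formed) = 695 kJ
ΔH = Σ(broken) − Σ(formed) = 830 − 695 = +135 kJ

ΔH ≈ +135 kJ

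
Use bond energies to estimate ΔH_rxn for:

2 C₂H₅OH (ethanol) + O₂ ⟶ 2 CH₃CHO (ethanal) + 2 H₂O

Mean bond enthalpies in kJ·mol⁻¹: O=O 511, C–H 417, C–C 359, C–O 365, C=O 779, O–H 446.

Bonds broken (reactants):
  C–C: 2 × 359 = 718
  C–H: 10 × 417 = 4170
  C–O: 2 × 365 = 730
  O–H: 2 × 446 = 892
  O=O: 1 × 511 = 511
  Σ(broken) = 7021 kJ
Bonds formed (products):
  C–C: 2 × 359 = 718
  C–H: 8 × 417 = 3336
  C=O: 2 × 779 = 1558
  O–H: 4 × 446 = 1784
  Σ(formed) = 7396 kJ
ΔH = Σ(broken) − Σ(formed) = 7021 − 7396 = −375 kJ

ΔH ≈ −375 kJ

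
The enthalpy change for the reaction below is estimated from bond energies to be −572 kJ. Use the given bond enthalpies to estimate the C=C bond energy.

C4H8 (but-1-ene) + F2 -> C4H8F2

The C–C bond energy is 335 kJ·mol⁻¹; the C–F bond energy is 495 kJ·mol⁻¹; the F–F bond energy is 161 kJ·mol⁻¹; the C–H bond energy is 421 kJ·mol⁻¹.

D(C=C) ≈ 592 kJ/mol

Let D be the C=C bond energy.
Σ(broken) = 2×335 + 8×421 + 1×D + 1×161 = 4199 + D
Σ(formed) = 3×335 + 2×495 + 8×421 = 5363
ΔH = Σ(broken) − Σ(formed) = (4199 + D) − (5363) = −1164 + D
Setting this equal to −572 kJ gives D = 592 kJ/mol.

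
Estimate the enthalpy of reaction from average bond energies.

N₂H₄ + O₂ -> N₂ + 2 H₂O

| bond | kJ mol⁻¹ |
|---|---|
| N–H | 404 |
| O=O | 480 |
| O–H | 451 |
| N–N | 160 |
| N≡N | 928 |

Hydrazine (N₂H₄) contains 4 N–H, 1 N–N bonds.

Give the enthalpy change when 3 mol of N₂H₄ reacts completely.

Bonds broken (reactants):
  N–H: 4 × 404 = 1616
  N–N: 1 × 160 = 160
  O=O: 1 × 480 = 480
  Σ(broken) = 2256 kJ
Bonds formed (products):
  N≡N: 1 × 928 = 928
  O–H: 4 × 451 = 1804
  Σ(formed) = 2732 kJ
ΔH = Σ(broken) − Σ(formed) = 2256 − 2732 = −476 kJ
For 3× the reaction as written: 3 × (−476) = −1428 kJ

ΔH = −1428 kJ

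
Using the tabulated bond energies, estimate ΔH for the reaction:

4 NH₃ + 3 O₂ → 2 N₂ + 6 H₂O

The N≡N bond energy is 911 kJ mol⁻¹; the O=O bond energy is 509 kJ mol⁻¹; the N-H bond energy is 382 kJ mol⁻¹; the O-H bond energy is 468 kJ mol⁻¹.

ΔH ≈ −1327 kJ

Bonds broken (reactants):
  N-H: 12 × 382 = 4584
  O=O: 3 × 509 = 1527
  Σ(broken) = 6111 kJ
Bonds formed (products):
  N≡N: 2 × 911 = 1822
  O-H: 12 × 468 = 5616
  Σ(formed) = 7438 kJ
ΔH = Σ(broken) − Σ(formed) = 6111 − 7438 = −1327 kJ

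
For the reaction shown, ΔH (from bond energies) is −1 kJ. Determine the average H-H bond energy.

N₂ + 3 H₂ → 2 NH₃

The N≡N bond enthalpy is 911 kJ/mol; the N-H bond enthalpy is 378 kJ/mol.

Let D be the H-H bond energy.
Σ(broken) = 3×D + 1×911 = 911 + 3D
Σ(formed) = 6×378 = 2268
ΔH = Σ(broken) − Σ(formed) = (911 + 3D) − (2268) = −1357 + 3D
Setting this equal to −1 kJ gives 3D = 1356, so D = 452 kJ/mol.

D(H-H) ≈ 452 kJ/mol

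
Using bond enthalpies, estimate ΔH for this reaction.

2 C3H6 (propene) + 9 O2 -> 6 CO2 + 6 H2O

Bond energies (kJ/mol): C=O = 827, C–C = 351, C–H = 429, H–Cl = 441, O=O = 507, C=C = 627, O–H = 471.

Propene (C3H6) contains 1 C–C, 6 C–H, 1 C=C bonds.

ΔH ≈ −3909 kJ

Bonds broken (reactants):
  C–C: 2 × 351 = 702
  C–H: 12 × 429 = 5148
  C=C: 2 × 627 = 1254
  O=O: 9 × 507 = 4563
  Σ(broken) = 11667 kJ
Bonds formed (products):
  C=O: 12 × 827 = 9924
  O–H: 12 × 471 = 5652
  Σ(formed) = 15576 kJ
ΔH = Σ(broken) − Σ(formed) = 11667 − 15576 = −3909 kJ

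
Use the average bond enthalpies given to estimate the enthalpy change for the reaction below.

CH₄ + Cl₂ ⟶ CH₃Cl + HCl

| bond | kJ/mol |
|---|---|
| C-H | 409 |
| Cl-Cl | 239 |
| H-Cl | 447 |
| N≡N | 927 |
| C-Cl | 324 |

Bonds broken (reactants):
  C-H: 4 × 409 = 1636
  Cl-Cl: 1 × 239 = 239
  Σ(broken) = 1875 kJ
Bonds formed (products):
  C-Cl: 1 × 324 = 324
  C-H: 3 × 409 = 1227
  H-Cl: 1 × 447 = 447
  Σ(formed) = 1998 kJ
ΔH = Σ(broken) − Σ(formed) = 1875 − 1998 = −123 kJ

ΔH ≈ −123 kJ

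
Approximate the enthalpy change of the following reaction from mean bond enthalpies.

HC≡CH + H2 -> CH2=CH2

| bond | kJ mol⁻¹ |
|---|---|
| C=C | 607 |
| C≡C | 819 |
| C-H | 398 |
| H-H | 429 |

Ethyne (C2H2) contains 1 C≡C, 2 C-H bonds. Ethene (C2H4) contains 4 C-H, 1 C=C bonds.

Bonds broken (reactants):
  C≡C: 1 × 819 = 819
  C-H: 2 × 398 = 796
  H-H: 1 × 429 = 429
  Σ(broken) = 2044 kJ
Bonds formed (products):
  C-H: 4 × 398 = 1592
  C=C: 1 × 607 = 607
  Σ(formed) = 2199 kJ
ΔH = Σ(broken) − Σ(formed) = 2044 − 2199 = −155 kJ

ΔH ≈ −155 kJ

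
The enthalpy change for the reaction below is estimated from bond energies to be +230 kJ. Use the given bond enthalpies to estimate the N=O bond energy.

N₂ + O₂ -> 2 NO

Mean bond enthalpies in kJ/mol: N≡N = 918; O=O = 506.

D(N=O) ≈ 597 kJ/mol

Let D be the N=O bond energy.
Σ(broken) = 1×918 + 1×506 = 1424
Σ(formed) = 2×D = 2D
ΔH = Σ(broken) − Σ(formed) = (1424) − (2D) = +1424 − 2D
Setting this equal to +230 kJ gives 2D = 1194, so D = 597 kJ/mol.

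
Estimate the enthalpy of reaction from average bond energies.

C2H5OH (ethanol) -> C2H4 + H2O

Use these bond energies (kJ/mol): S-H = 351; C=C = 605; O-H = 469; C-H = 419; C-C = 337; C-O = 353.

ΔH ≈ +35 kJ

Bonds broken (reactants):
  C-C: 1 × 337 = 337
  C-H: 5 × 419 = 2095
  C-O: 1 × 353 = 353
  O-H: 1 × 469 = 469
  Σ(broken) = 3254 kJ
Bonds formed (products):
  C-H: 4 × 419 = 1676
  C=C: 1 × 605 = 605
  O-H: 2 × 469 = 938
  Σ(formed) = 3219 kJ
ΔH = Σ(broken) − Σ(formed) = 3254 − 3219 = +35 kJ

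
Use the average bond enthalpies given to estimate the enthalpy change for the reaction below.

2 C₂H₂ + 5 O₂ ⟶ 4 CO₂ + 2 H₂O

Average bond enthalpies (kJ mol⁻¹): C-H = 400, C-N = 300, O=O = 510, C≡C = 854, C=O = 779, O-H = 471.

Bonds broken (reactants):
  C≡C: 2 × 854 = 1708
  C-H: 4 × 400 = 1600
  O=O: 5 × 510 = 2550
  Σ(broken) = 5858 kJ
Bonds formed (products):
  C=O: 8 × 779 = 6232
  O-H: 4 × 471 = 1884
  Σ(formed) = 8116 kJ
ΔH = Σ(broken) − Σ(formed) = 5858 − 8116 = −2258 kJ

ΔH ≈ −2258 kJ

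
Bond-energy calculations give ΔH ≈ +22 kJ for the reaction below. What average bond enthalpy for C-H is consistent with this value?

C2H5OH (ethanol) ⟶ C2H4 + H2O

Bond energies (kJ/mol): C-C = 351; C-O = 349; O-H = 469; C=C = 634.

D(C-H) ≈ 425 kJ/mol

Let D be the C-H bond energy.
Σ(broken) = 1×351 + 5×D + 1×349 + 1×469 = 1169 + 5D
Σ(formed) = 4×D + 1×634 + 2×469 = 1572 + 4D
ΔH = Σ(broken) − Σ(formed) = (1169 + 5D) − (1572 + 4D) = −403 + D
Setting this equal to +22 kJ gives D = 425 kJ/mol.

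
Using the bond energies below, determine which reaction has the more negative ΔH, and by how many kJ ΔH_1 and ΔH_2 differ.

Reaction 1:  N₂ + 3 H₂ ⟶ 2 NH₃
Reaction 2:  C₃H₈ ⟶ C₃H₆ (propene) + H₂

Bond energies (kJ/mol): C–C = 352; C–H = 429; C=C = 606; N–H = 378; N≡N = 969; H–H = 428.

Reaction 1, by 191 kJ

Reaction 1:
  Bonds broken (reactants):
    H–H: 3 × 428 = 1284
    N≡N: 1 × 969 = 969
    Σ(broken) = 2253 kJ
  Bonds formed (products):
    N–H: 6 × 378 = 2268
    Σ(formed) = 2268 kJ
  ΔH_1 = 2253 − 2268 = −15 kJ
Reaction 2:
  Bonds broken (reactants):
    C–C: 2 × 352 = 704
    C–H: 8 × 429 = 3432
    Σ(broken) = 4136 kJ
  Bonds formed (products):
    C–C: 1 × 352 = 352
    C–H: 6 × 429 = 2574
    C=C: 1 × 606 = 606
    H–H: 1 × 428 = 428
    Σ(formed) = 3960 kJ
  ΔH_2 = 4136 − 3960 = +176 kJ
ΔH_1 − ΔH_2 = −191 kJ, so reaction 1 has the more negative ΔH; |ΔH_1 − ΔH_2| = 191 kJ.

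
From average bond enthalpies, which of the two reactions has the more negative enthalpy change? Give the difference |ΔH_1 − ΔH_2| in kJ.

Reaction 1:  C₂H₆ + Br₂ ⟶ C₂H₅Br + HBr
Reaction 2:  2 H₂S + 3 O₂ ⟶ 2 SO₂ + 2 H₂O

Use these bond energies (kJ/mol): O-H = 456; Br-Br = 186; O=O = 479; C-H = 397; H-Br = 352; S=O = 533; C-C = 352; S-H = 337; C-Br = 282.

Reaction 1:
  Bonds broken (reactants):
    Br-Br: 1 × 186 = 186
    C-C: 1 × 352 = 352
    C-H: 6 × 397 = 2382
    Σ(broken) = 2920 kJ
  Bonds formed (products):
    C-Br: 1 × 282 = 282
    C-C: 1 × 352 = 352
    C-H: 5 × 397 = 1985
    H-Br: 1 × 352 = 352
    Σ(formed) = 2971 kJ
  ΔH_1 = 2920 − 2971 = −51 kJ
Reaction 2:
  Bonds broken (reactants):
    O=O: 3 × 479 = 1437
    S-H: 4 × 337 = 1348
    Σ(broken) = 2785 kJ
  Bonds formed (products):
    O-H: 4 × 456 = 1824
    S=O: 4 × 533 = 2132
    Σ(formed) = 3956 kJ
  ΔH_2 = 2785 − 3956 = −1171 kJ
ΔH_1 − ΔH_2 = +1120 kJ, so reaction 2 has the more negative ΔH; |ΔH_1 − ΔH_2| = 1120 kJ.

Reaction 2, by 1120 kJ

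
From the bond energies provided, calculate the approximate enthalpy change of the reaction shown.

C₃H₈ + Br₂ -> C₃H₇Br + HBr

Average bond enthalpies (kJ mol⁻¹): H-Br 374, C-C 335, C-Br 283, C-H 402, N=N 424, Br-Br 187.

ΔH ≈ −68 kJ

Bonds broken (reactants):
  Br-Br: 1 × 187 = 187
  C-C: 2 × 335 = 670
  C-H: 8 × 402 = 3216
  Σ(broken) = 4073 kJ
Bonds formed (products):
  C-Br: 1 × 283 = 283
  C-C: 2 × 335 = 670
  C-H: 7 × 402 = 2814
  H-Br: 1 × 374 = 374
  Σ(formed) = 4141 kJ
ΔH = Σ(broken) − Σ(formed) = 4073 − 4141 = −68 kJ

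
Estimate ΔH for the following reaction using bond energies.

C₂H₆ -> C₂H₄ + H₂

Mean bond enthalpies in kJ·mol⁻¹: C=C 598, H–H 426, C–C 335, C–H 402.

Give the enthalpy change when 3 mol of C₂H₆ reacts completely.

Bonds broken (reactants):
  C–C: 1 × 335 = 335
  C–H: 6 × 402 = 2412
  Σ(broken) = 2747 kJ
Bonds formed (products):
  C–H: 4 × 402 = 1608
  C=C: 1 × 598 = 598
  H–H: 1 × 426 = 426
  Σ(formed) = 2632 kJ
ΔH = Σ(broken) − Σ(formed) = 2747 − 2632 = +115 kJ
For 3× the reaction as written: 3 × (+115) = +345 kJ

ΔH = +345 kJ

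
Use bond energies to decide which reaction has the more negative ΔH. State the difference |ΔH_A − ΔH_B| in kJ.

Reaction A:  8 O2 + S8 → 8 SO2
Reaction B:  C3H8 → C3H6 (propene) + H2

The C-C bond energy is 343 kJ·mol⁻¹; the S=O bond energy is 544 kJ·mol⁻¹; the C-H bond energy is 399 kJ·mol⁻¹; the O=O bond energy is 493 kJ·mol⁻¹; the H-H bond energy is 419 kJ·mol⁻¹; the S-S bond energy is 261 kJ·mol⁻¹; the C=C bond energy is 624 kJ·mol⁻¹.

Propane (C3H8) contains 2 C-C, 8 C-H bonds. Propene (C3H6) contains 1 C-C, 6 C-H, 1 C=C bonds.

Reaction A, by 2770 kJ

Reaction A:
  Bonds broken (reactants):
    O=O: 8 × 493 = 3944
    S-S: 8 × 261 = 2088
    Σ(broken) = 6032 kJ
  Bonds formed (products):
    S=O: 16 × 544 = 8704
    Σ(formed) = 8704 kJ
  ΔH_A = 6032 − 8704 = −2672 kJ
Reaction B:
  Bonds broken (reactants):
    C-C: 2 × 343 = 686
    C-H: 8 × 399 = 3192
    Σ(broken) = 3878 kJ
  Bonds formed (products):
    C-C: 1 × 343 = 343
    C-H: 6 × 399 = 2394
    C=C: 1 × 624 = 624
    H-H: 1 × 419 = 419
    Σ(formed) = 3780 kJ
  ΔH_B = 3878 − 3780 = +98 kJ
ΔH_A − ΔH_B = −2770 kJ, so reaction A has the more negative ΔH; |ΔH_A − ΔH_B| = 2770 kJ.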